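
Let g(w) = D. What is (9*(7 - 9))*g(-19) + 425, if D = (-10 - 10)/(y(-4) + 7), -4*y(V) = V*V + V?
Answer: 515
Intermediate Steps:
y(V) = -V/4 - V²/4 (y(V) = -(V*V + V)/4 = -(V² + V)/4 = -(V + V²)/4 = -V/4 - V²/4)
D = -5 (D = (-10 - 10)/(-¼*(-4)*(1 - 4) + 7) = -20/(-¼*(-4)*(-3) + 7) = -20/(-3 + 7) = -20/4 = -20*¼ = -5)
g(w) = -5
(9*(7 - 9))*g(-19) + 425 = (9*(7 - 9))*(-5) + 425 = (9*(-2))*(-5) + 425 = -18*(-5) + 425 = 90 + 425 = 515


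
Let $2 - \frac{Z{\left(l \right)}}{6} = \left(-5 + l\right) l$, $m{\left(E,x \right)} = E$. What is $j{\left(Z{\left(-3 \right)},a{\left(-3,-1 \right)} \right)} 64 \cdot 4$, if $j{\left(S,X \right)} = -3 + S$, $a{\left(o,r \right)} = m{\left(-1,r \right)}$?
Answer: $-34560$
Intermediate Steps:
$a{\left(o,r \right)} = -1$
$Z{\left(l \right)} = 12 - 6 l \left(-5 + l\right)$ ($Z{\left(l \right)} = 12 - 6 \left(-5 + l\right) l = 12 - 6 l \left(-5 + l\right)$)
$j{\left(Z{\left(-3 \right)},a{\left(-3,-1 \right)} \right)} 64 \cdot 4 = \left(-3 + \left(12 - 6 \left(-3\right)^{2} + 30 \left(-3\right)\right)\right) 64 \cdot 4 = \left(-3 - 132\right) 64 \cdot 4 = \left(-135\right) 64 \cdot 4 = \left(-8640\right) 4 = -34560$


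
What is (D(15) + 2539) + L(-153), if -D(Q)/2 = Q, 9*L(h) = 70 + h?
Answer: 22498/9 ≈ 2499.8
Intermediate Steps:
L(h) = 70/9 + h/9 (L(h) = (70 + h)/9 = 70/9 + h/9)
D(Q) = -2*Q
(D(15) + 2539) + L(-153) = (-2*15 + 2539) + (70/9 + (⅑)*(-153)) = (-30 + 2539) + (70/9 - 17) = 2509 - 83/9 = 22498/9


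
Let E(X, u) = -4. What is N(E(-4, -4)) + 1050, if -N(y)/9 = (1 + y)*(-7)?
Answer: 861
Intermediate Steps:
N(y) = 63 + 63*y (N(y) = -9*(1 + y)*(-7) = -9*(-7 - 7*y) = 63 + 63*y)
N(E(-4, -4)) + 1050 = (63 + 63*(-4)) + 1050 = (63 - 252) + 1050 = -189 + 1050 = 861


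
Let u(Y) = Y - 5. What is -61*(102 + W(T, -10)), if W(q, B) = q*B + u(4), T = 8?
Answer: -1281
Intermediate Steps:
u(Y) = -5 + Y
W(q, B) = -1 + B*q (W(q, B) = q*B + (-5 + 4) = B*q - 1 = -1 + B*q)
-61*(102 + W(T, -10)) = -61*(102 + (-1 - 10*8)) = -61*(102 + (-1 - 80)) = -61*(102 - 81) = -61*21 = -1281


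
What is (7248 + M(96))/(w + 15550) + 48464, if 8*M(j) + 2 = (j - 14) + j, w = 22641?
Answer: 1850895894/38191 ≈ 48464.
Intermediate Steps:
M(j) = -2 + j/4 (M(j) = -¼ + ((j - 14) + j)/8 = -¼ + ((-14 + j) + j)/8 = -¼ + (-14 + 2*j)/8 = -¼ + (-7/4 + j/4) = -2 + j/4)
(7248 + M(96))/(w + 15550) + 48464 = (7248 + (-2 + (¼)*96))/(22641 + 15550) + 48464 = (7248 + (-2 + 24))/38191 + 48464 = (7248 + 22)*(1/38191) + 48464 = 7270*(1/38191) + 48464 = 7270/38191 + 48464 = 1850895894/38191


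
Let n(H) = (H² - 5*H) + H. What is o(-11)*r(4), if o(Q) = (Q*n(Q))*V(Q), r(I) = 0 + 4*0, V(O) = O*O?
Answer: 0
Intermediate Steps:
n(H) = H² - 4*H
V(O) = O²
r(I) = 0 (r(I) = 0 + 0 = 0)
o(Q) = Q⁴*(-4 + Q) (o(Q) = (Q*(Q*(-4 + Q)))*Q² = (Q²*(-4 + Q))*Q² = Q⁴*(-4 + Q))
o(-11)*r(4) = ((-11)⁴*(-4 - 11))*0 = (14641*(-15))*0 = -219615*0 = 0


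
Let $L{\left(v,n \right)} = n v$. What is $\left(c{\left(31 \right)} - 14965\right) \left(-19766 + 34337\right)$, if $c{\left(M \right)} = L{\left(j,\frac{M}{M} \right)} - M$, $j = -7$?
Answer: $-218608713$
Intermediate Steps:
$c{\left(M \right)} = -7 - M$ ($c{\left(M \right)} = \frac{M}{M} \left(-7\right) - M = 1 \left(-7\right) - M = -7 - M$)
$\left(c{\left(31 \right)} - 14965\right) \left(-19766 + 34337\right) = \left(\left(-7 - 31\right) - 14965\right) \left(-19766 + 34337\right) = \left(\left(-7 - 31\right) - 14965\right) 14571 = \left(-38 - 14965\right) 14571 = \left(-15003\right) 14571 = -218608713$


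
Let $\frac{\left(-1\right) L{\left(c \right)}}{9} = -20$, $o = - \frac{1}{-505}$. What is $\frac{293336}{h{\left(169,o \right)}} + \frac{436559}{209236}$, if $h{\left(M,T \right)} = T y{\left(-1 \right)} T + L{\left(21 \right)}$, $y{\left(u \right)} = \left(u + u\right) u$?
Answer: $\frac{7836284757625509}{4802437190236} \approx 1631.7$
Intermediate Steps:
$y{\left(u \right)} = 2 u^{2}$ ($y{\left(u \right)} = 2 u u = 2 u^{2}$)
$o = \frac{1}{505}$ ($o = \left(-1\right) \left(- \frac{1}{505}\right) = \frac{1}{505} \approx 0.0019802$)
$L{\left(c \right)} = 180$ ($L{\left(c \right)} = \left(-9\right) \left(-20\right) = 180$)
$h{\left(M,T \right)} = 180 + 2 T^{2}$ ($h{\left(M,T \right)} = T 2 \left(-1\right)^{2} T + 180 = T 2 \cdot 1 T + 180 = T 2 T + 180 = 2 T T + 180 = 2 T^{2} + 180 = 180 + 2 T^{2}$)
$\frac{293336}{h{\left(169,o \right)}} + \frac{436559}{209236} = \frac{293336}{180 + \frac{2}{255025}} + \frac{436559}{209236} = \frac{293336}{\frac{45904502}{255025}} + \frac{436559}{209236} = 293336 \cdot \frac{255025}{45904502} + \frac{436559}{209236} = \frac{37404006700}{22952251} + \frac{436559}{209236} = \frac{7836284757625509}{4802437190236}$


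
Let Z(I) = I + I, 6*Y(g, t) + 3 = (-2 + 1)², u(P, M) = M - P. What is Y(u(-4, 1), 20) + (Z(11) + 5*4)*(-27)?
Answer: -3403/3 ≈ -1134.3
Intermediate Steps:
Y(g, t) = -⅓ (Y(g, t) = -½ + (-2 + 1)²/6 = -½ + (⅙)*(-1)² = -½ + (⅙)*1 = -½ + ⅙ = -⅓)
Z(I) = 2*I
Y(u(-4, 1), 20) + (Z(11) + 5*4)*(-27) = -⅓ + (2*11 + 5*4)*(-27) = -⅓ + (22 + 20)*(-27) = -⅓ + 42*(-27) = -⅓ - 1134 = -3403/3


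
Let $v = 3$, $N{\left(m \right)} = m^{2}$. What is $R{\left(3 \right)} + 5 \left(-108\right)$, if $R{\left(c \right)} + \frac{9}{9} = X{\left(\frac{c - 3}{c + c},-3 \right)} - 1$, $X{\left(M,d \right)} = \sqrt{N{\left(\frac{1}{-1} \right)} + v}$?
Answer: $-540$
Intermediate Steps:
$X{\left(M,d \right)} = 2$ ($X{\left(M,d \right)} = \sqrt{\left(\frac{1}{-1}\right)^{2} + 3} = \sqrt{\left(-1\right)^{2} + 3} = \sqrt{1 + 3} = \sqrt{4} = 2$)
$R{\left(c \right)} = 0$ ($R{\left(c \right)} = -1 + \left(2 - 1\right) = -1 + 1 = 0$)
$R{\left(3 \right)} + 5 \left(-108\right) = 0 + 5 \left(-108\right) = 0 - 540 = -540$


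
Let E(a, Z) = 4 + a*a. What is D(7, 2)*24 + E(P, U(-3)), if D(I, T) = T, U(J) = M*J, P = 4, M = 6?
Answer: 68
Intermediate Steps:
U(J) = 6*J
E(a, Z) = 4 + a**2
D(7, 2)*24 + E(P, U(-3)) = 2*24 + (4 + 4**2) = 48 + (4 + 16) = 48 + 20 = 68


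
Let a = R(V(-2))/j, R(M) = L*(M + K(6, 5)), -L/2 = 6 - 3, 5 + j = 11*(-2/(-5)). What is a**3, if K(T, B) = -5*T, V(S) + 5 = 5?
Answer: -27000000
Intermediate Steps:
j = -3/5 (j = -5 + 11*(-2/(-5)) = -5 + 11*(-2*(-1/5)) = -5 + 11*(2/5) = -5 + 22/5 = -3/5 ≈ -0.60000)
V(S) = 0 (V(S) = -5 + 5 = 0)
L = -6 (L = -2*(6 - 3) = -2*3 = -6)
R(M) = 180 - 6*M (R(M) = -6*(M - 5*6) = -6*(M - 30) = -6*(-30 + M) = 180 - 6*M)
a = -300 (a = (180 - 6*0)/(-3/5) = (180 + 0)*(-5/3) = 180*(-5/3) = -300)
a**3 = (-300)**3 = -27000000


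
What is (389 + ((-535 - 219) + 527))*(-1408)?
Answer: -228096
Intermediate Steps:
(389 + ((-535 - 219) + 527))*(-1408) = (389 + (-754 + 527))*(-1408) = (389 - 227)*(-1408) = 162*(-1408) = -228096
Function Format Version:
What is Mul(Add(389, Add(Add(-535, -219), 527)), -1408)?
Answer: -228096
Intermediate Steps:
Mul(Add(389, Add(Add(-535, -219), 527)), -1408) = Mul(Add(389, Add(-754, 527)), -1408) = Mul(Add(389, -227), -1408) = Mul(162, -1408) = -228096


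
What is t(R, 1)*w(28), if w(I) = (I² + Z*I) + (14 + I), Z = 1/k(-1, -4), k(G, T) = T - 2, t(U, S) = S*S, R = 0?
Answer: 2464/3 ≈ 821.33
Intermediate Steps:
t(U, S) = S²
k(G, T) = -2 + T
Z = -⅙ (Z = 1/(-2 - 4) = 1/(-6) = -⅙ ≈ -0.16667)
w(I) = 14 + I² + 5*I/6 (w(I) = (I² - I/6) + (14 + I) = 14 + I² + 5*I/6)
t(R, 1)*w(28) = 1²*(14 + 28² + (⅚)*28) = 1*(14 + 784 + 70/3) = 1*(2464/3) = 2464/3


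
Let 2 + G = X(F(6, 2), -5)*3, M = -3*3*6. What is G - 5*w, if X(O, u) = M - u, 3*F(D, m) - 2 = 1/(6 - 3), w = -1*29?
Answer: -4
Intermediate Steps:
w = -29
M = -54 (M = -9*6 = -54)
F(D, m) = 7/9 (F(D, m) = ⅔ + 1/(3*(6 - 3)) = ⅔ + (⅓)/3 = ⅔ + (⅓)*(⅓) = ⅔ + ⅑ = 7/9)
X(O, u) = -54 - u
G = -149 (G = -2 + (-54 - 1*(-5))*3 = -2 + (-54 + 5)*3 = -2 - 49*3 = -2 - 147 = -149)
G - 5*w = -149 - 5*(-29) = -149 + 145 = -4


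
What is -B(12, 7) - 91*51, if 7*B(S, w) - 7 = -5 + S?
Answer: -4643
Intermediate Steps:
B(S, w) = 2/7 + S/7 (B(S, w) = 1 + (-5 + S)/7 = 1 + (-5/7 + S/7) = 2/7 + S/7)
-B(12, 7) - 91*51 = -(2/7 + (1/7)*12) - 91*51 = -(2/7 + 12/7) - 4641 = -1*2 - 4641 = -2 - 4641 = -4643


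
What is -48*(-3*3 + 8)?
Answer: 48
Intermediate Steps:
-48*(-3*3 + 8) = -48*(-9 + 8) = -48*(-1) = 48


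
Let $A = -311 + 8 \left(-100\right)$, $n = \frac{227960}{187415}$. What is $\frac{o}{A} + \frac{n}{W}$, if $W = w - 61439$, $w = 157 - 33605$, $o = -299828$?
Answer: $\frac{1066383031946876}{3951437506731} \approx 269.87$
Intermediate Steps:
$n = \frac{45592}{37483}$ ($n = 227960 \cdot \frac{1}{187415} = \frac{45592}{37483} \approx 1.2163$)
$w = -33448$ ($w = 157 - 33605 = -33448$)
$W = -94887$ ($W = -33448 - 61439 = -94887$)
$A = -1111$ ($A = -311 - 800 = -1111$)
$\frac{o}{A} + \frac{n}{W} = - \frac{299828}{-1111} + \frac{45592}{37483 \left(-94887\right)} = \left(-299828\right) \left(- \frac{1}{1111}\right) + \frac{45592}{37483} \left(- \frac{1}{94887}\right) = \frac{299828}{1111} - \frac{45592}{3556649421} = \frac{1066383031946876}{3951437506731}$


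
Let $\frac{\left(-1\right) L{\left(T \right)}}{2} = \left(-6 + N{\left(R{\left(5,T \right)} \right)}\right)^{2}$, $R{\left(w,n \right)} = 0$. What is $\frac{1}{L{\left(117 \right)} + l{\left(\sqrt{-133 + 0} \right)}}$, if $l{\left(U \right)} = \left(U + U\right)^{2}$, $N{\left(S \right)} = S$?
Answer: $- \frac{1}{604} \approx -0.0016556$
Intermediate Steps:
$l{\left(U \right)} = 4 U^{2}$ ($l{\left(U \right)} = \left(2 U\right)^{2} = 4 U^{2}$)
$L{\left(T \right)} = -72$ ($L{\left(T \right)} = - 2 \left(-6 + 0\right)^{2} = - 2 \left(-6\right)^{2} = \left(-2\right) 36 = -72$)
$\frac{1}{L{\left(117 \right)} + l{\left(\sqrt{-133 + 0} \right)}} = \frac{1}{-72 + 4 \left(\sqrt{-133 + 0}\right)^{2}} = \frac{1}{-72 + 4 \left(\sqrt{-133}\right)^{2}} = \frac{1}{-72 + 4 \left(i \sqrt{133}\right)^{2}} = \frac{1}{-72 + 4 \left(-133\right)} = \frac{1}{-72 - 532} = \frac{1}{-604} = - \frac{1}{604}$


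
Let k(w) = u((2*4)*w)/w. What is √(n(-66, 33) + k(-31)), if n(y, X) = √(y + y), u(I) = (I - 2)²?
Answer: √(-1937500 + 1922*I*√33)/31 ≈ 0.12794 + 44.901*I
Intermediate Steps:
u(I) = (-2 + I)²
n(y, X) = √2*√y (n(y, X) = √(2*y) = √2*√y)
k(w) = (-2 + 8*w)²/w (k(w) = (-2 + (2*4)*w)²/w = (-2 + 8*w)²/w)
√(n(-66, 33) + k(-31)) = √(√2*√(-66) + 4*(-1 + 4*(-31))²/(-31)) = √(√2*(I*√66) + 4*(-1/31)*(-1 - 124)²) = √(2*I*√33 + 4*(-1/31)*(-125)²) = √(2*I*√33 + 4*(-1/31)*15625) = √(2*I*√33 - 62500/31) = √(-62500/31 + 2*I*√33)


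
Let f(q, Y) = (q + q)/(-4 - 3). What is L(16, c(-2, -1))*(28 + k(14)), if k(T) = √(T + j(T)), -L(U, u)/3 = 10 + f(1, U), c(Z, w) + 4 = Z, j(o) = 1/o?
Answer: -816 - 102*√2758/49 ≈ -925.32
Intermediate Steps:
c(Z, w) = -4 + Z
f(q, Y) = -2*q/7 (f(q, Y) = (2*q)/(-7) = (2*q)*(-⅐) = -2*q/7)
L(U, u) = -204/7 (L(U, u) = -3*(10 - 2/7*1) = -3*(10 - 2/7) = -3*68/7 = -204/7)
k(T) = √(T + 1/T)
L(16, c(-2, -1))*(28 + k(14)) = -204*(28 + √(14 + 1/14))/7 = -204*(28 + √(197/14))/7 = -204*(28 + √2758/14)/7 = -816 - 102*√2758/49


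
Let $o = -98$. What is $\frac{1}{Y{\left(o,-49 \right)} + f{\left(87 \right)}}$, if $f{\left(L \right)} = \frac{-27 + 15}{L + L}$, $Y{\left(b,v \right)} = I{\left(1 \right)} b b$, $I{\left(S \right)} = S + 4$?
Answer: $\frac{29}{1392578} \approx 2.0825 \cdot 10^{-5}$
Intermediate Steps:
$I{\left(S \right)} = 4 + S$
$Y{\left(b,v \right)} = 5 b^{2}$ ($Y{\left(b,v \right)} = \left(4 + 1\right) b b = 5 b^{2}$)
$f{\left(L \right)} = - \frac{6}{L}$ ($f{\left(L \right)} = - \frac{12}{2 L} = - 12 \frac{1}{2 L} = - \frac{6}{L}$)
$\frac{1}{Y{\left(o,-49 \right)} + f{\left(87 \right)}} = \frac{1}{5 \left(-98\right)^{2} - \frac{6}{87}} = \frac{1}{5 \cdot 9604 - \frac{2}{29}} = \frac{1}{48020 - \frac{2}{29}} = \frac{1}{\frac{1392578}{29}} = \frac{29}{1392578}$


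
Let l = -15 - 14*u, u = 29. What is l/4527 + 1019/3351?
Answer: 1067414/5056659 ≈ 0.21109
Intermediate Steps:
l = -421 (l = -15 - 14*29 = -15 - 406 = -421)
l/4527 + 1019/3351 = -421/4527 + 1019/3351 = 1067414/5056659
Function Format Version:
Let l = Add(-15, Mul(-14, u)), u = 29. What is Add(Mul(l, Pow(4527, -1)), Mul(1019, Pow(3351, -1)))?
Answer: Rational(1067414, 5056659) ≈ 0.21109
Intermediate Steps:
l = -421 (l = Add(-15, Mul(-14, 29)) = Add(-15, -406) = -421)
Add(Mul(l, Pow(4527, -1)), Mul(1019, Pow(3351, -1))) = Add(Mul(-421, Pow(4527, -1)), Mul(1019, Pow(3351, -1))) = Add(Mul(-421, Rational(1, 4527)), Mul(1019, Rational(1, 3351))) = Add(Rational(-421, 4527), Rational(1019, 3351)) = Rational(1067414, 5056659)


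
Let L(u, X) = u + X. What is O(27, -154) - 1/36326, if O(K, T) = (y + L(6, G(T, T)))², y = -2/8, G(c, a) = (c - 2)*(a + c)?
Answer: 671061208864667/290608 ≈ 2.3092e+9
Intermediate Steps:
G(c, a) = (-2 + c)*(a + c)
y = -¼ (y = -2*⅛ = -¼ ≈ -0.25000)
L(u, X) = X + u
O(K, T) = (23/4 - 4*T + 2*T²)² (O(K, T) = (-¼ + ((T² - 2*T - 2*T + T*T) + 6))² = (-¼ + ((T² - 2*T - 2*T + T²) + 6))² = (-¼ + ((-4*T + 2*T²) + 6))² = (-¼ + (6 - 4*T + 2*T²))² = (23/4 - 4*T + 2*T²)²)
O(27, -154) - 1/36326 = (23 - 16*(-154) + 8*(-154)²)²/16 - 1/36326 = (23 + 2464 + 8*23716)²/16 - 1*1/36326 = (23 + 2464 + 189728)²/16 - 1/36326 = (1/16)*192215² - 1/36326 = (1/16)*36946606225 - 1/36326 = 36946606225/16 - 1/36326 = 671061208864667/290608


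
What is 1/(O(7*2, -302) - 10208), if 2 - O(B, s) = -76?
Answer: -1/10130 ≈ -9.8717e-5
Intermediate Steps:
O(B, s) = 78 (O(B, s) = 2 - 1*(-76) = 2 + 76 = 78)
1/(O(7*2, -302) - 10208) = 1/(78 - 10208) = 1/(-10130) = -1/10130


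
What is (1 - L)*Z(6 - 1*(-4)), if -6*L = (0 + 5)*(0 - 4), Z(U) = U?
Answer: -70/3 ≈ -23.333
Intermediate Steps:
L = 10/3 (L = -(0 + 5)*(0 - 4)/6 = -5*(-4)/6 = -1/6*(-20) = 10/3 ≈ 3.3333)
(1 - L)*Z(6 - 1*(-4)) = (1 - 1*10/3)*(6 - 1*(-4)) = (1 - 10/3)*(6 + 4) = -7/3*10 = -70/3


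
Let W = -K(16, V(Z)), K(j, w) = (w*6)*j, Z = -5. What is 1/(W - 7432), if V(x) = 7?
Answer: -1/8104 ≈ -0.00012340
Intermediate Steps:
K(j, w) = 6*j*w (K(j, w) = (6*w)*j = 6*j*w)
W = -672 (W = -6*16*7 = -1*672 = -672)
1/(W - 7432) = 1/(-672 - 7432) = 1/(-8104) = -1/8104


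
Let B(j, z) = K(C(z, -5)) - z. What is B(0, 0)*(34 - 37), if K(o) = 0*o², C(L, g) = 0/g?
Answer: 0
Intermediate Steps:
C(L, g) = 0
K(o) = 0
B(j, z) = -z (B(j, z) = 0 - z = -z)
B(0, 0)*(34 - 37) = (-1*0)*(34 - 37) = 0*(-3) = 0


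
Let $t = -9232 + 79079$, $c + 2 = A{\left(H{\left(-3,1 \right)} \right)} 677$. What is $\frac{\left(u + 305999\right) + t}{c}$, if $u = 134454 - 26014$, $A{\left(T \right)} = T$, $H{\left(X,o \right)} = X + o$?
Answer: $- \frac{242143}{678} \approx -357.14$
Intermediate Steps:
$c = -1356$ ($c = -2 + \left(-3 + 1\right) 677 = -2 - 1354 = -1356$)
$u = 108440$ ($u = 134454 - 26014 = 108440$)
$t = 69847$
$\frac{\left(u + 305999\right) + t}{c} = \frac{\left(108440 + 305999\right) + 69847}{-1356} = \left(414439 + 69847\right) \left(- \frac{1}{1356}\right) = 484286 \left(- \frac{1}{1356}\right) = - \frac{242143}{678}$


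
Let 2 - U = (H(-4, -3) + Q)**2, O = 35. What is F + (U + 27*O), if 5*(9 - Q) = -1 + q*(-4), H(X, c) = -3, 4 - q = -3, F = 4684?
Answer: 137294/25 ≈ 5491.8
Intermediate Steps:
q = 7 (q = 4 - 1*(-3) = 4 + 3 = 7)
Q = 74/5 (Q = 9 - (-1 + 7*(-4))/5 = 9 - (-1 - 28)/5 = 9 - 1/5*(-29) = 9 + 29/5 = 74/5 ≈ 14.800)
U = -3431/25 (U = 2 - (-3 + 74/5)**2 = 2 - (59/5)**2 = 2 - 1*3481/25 = 2 - 3481/25 = -3431/25 ≈ -137.24)
F + (U + 27*O) = 4684 + (-3431/25 + 27*35) = 4684 + (-3431/25 + 945) = 4684 + 20194/25 = 137294/25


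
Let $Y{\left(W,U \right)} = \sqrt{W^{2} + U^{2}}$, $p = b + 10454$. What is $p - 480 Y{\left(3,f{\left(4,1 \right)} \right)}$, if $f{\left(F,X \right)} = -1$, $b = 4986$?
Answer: $15440 - 480 \sqrt{10} \approx 13922.0$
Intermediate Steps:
$p = 15440$ ($p = 4986 + 10454 = 15440$)
$Y{\left(W,U \right)} = \sqrt{U^{2} + W^{2}}$
$p - 480 Y{\left(3,f{\left(4,1 \right)} \right)} = 15440 - 480 \sqrt{\left(-1\right)^{2} + 3^{2}} = 15440 - 480 \sqrt{1 + 9} = 15440 - 480 \sqrt{10}$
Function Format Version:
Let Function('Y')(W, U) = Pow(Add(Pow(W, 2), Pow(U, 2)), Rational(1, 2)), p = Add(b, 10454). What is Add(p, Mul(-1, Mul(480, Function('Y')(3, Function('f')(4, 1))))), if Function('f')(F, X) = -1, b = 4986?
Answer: Add(15440, Mul(-480, Pow(10, Rational(1, 2)))) ≈ 13922.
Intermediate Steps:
p = 15440 (p = Add(4986, 10454) = 15440)
Function('Y')(W, U) = Pow(Add(Pow(U, 2), Pow(W, 2)), Rational(1, 2))
Add(p, Mul(-1, Mul(480, Function('Y')(3, Function('f')(4, 1))))) = Add(15440, Mul(-1, Mul(480, Pow(Add(Pow(-1, 2), Pow(3, 2)), Rational(1, 2))))) = Add(15440, Mul(-1, Mul(480, Pow(Add(1, 9), Rational(1, 2))))) = Add(15440, Mul(-1, Mul(480, Pow(10, Rational(1, 2))))) = Add(15440, Mul(-480, Pow(10, Rational(1, 2))))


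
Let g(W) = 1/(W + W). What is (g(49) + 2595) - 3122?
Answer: -51645/98 ≈ -526.99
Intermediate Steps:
g(W) = 1/(2*W)
(g(49) + 2595) - 3122 = ((½)/49 + 2595) - 3122 = ((½)*(1/49) + 2595) - 3122 = (1/98 + 2595) - 3122 = 254311/98 - 3122 = -51645/98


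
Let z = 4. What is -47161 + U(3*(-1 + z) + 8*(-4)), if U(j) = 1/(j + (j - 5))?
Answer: -2405212/51 ≈ -47161.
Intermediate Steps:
U(j) = 1/(-5 + 2*j) (U(j) = 1/(j + (-5 + j)) = 1/(-5 + 2*j))
-47161 + U(3*(-1 + z) + 8*(-4)) = -47161 + 1/(-5 + 2*(3*(-1 + 4) + 8*(-4))) = -47161 + 1/(-5 + 2*(3*3 - 32)) = -47161 + 1/(-5 + 2*(9 - 32)) = -47161 + 1/(-5 + 2*(-23)) = -47161 + 1/(-5 - 46) = -47161 + 1/(-51) = -47161 - 1/51 = -2405212/51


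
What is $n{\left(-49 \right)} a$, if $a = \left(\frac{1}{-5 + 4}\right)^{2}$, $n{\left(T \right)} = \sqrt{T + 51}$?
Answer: $\sqrt{2} \approx 1.4142$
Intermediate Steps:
$n{\left(T \right)} = \sqrt{51 + T}$
$a = 1$ ($a = \left(\frac{1}{-1}\right)^{2} = \left(-1\right)^{2} = 1$)
$n{\left(-49 \right)} a = \sqrt{51 - 49} \cdot 1 = \sqrt{2} \cdot 1 = \sqrt{2}$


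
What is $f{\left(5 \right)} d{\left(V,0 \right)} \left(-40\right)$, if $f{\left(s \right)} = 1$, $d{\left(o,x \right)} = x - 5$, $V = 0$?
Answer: $200$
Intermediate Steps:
$d{\left(o,x \right)} = -5 + x$ ($d{\left(o,x \right)} = x - 5 = -5 + x$)
$f{\left(5 \right)} d{\left(V,0 \right)} \left(-40\right) = 1 \left(-5 + 0\right) \left(-40\right) = 1 \left(-5\right) \left(-40\right) = \left(-5\right) \left(-40\right) = 200$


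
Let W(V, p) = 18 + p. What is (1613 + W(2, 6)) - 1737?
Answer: -100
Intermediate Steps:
(1613 + W(2, 6)) - 1737 = (1613 + (18 + 6)) - 1737 = (1613 + 24) - 1737 = 1637 - 1737 = -100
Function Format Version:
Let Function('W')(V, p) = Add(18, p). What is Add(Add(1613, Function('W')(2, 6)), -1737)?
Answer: -100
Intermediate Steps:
Add(Add(1613, Function('W')(2, 6)), -1737) = Add(Add(1613, Add(18, 6)), -1737) = Add(Add(1613, 24), -1737) = Add(1637, -1737) = -100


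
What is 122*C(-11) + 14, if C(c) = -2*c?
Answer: 2698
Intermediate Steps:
122*C(-11) + 14 = 122*(-2*(-11)) + 14 = 122*22 + 14 = 2684 + 14 = 2698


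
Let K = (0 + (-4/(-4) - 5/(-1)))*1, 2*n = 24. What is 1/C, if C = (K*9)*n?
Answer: 1/648 ≈ 0.0015432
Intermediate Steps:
n = 12 (n = (1/2)*24 = 12)
K = 6 (K = (0 + (-4*(-1/4) - 5*(-1)))*1 = (0 + (1 + 5))*1 = (0 + 6)*1 = 6*1 = 6)
C = 648 (C = (6*9)*12 = 54*12 = 648)
1/C = 1/648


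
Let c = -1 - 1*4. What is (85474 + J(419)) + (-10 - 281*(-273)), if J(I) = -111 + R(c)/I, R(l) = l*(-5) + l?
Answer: 67905674/419 ≈ 1.6207e+5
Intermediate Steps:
c = -5 (c = -1 - 4 = -5)
R(l) = -4*l (R(l) = -5*l + l = -4*l)
J(I) = -111 + 20/I (J(I) = -111 + (-4*(-5))/I = -111 + 20/I)
(85474 + J(419)) + (-10 - 281*(-273)) = (85474 + (-111 + 20/419)) + (-10 - 281*(-273)) = (85474 + (-111 + 20*(1/419))) + (-10 + 76713) = (85474 + (-111 + 20/419)) + 76703 = (85474 - 46489/419) + 76703 = 35767117/419 + 76703 = 67905674/419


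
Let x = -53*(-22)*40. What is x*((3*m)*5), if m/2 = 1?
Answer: 1399200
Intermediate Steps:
m = 2 (m = 2*1 = 2)
x = 46640 (x = 1166*40 = 46640)
x*((3*m)*5) = 46640*((3*2)*5) = 46640*(6*5) = 46640*30 = 1399200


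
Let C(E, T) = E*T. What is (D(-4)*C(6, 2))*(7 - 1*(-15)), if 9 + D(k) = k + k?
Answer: -4488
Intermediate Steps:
D(k) = -9 + 2*k (D(k) = -9 + (k + k) = -9 + 2*k)
(D(-4)*C(6, 2))*(7 - 1*(-15)) = ((-9 + 2*(-4))*(6*2))*(7 - 1*(-15)) = ((-9 - 8)*12)*(7 + 15) = -17*12*22 = -204*22 = -4488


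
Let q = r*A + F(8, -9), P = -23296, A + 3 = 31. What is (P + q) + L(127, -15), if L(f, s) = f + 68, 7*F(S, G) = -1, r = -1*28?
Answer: -167196/7 ≈ -23885.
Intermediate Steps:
A = 28 (A = -3 + 31 = 28)
r = -28
F(S, G) = -⅐ (F(S, G) = (⅐)*(-1) = -⅐)
L(f, s) = 68 + f
q = -5489/7 (q = -28*28 - ⅐ = -784 - ⅐ = -5489/7 ≈ -784.14)
(P + q) + L(127, -15) = (-23296 - 5489/7) + (68 + 127) = -168561/7 + 195 = -167196/7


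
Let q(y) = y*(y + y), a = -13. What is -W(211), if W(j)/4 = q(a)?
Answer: -1352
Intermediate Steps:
q(y) = 2*y**2 (q(y) = y*(2*y) = 2*y**2)
W(j) = 1352 (W(j) = 4*(2*(-13)**2) = 4*(2*169) = 4*338 = 1352)
-W(211) = -1*1352 = -1352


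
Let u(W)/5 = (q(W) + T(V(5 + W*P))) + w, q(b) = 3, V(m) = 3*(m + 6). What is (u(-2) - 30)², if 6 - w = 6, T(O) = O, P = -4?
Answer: 72900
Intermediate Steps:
V(m) = 18 + 3*m (V(m) = 3*(6 + m) = 18 + 3*m)
w = 0 (w = 6 - 1*6 = 6 - 6 = 0)
u(W) = 180 - 60*W (u(W) = 5*((3 + (18 + 3*(5 + W*(-4)))) + 0) = 5*((3 + (18 + 3*(5 - 4*W))) + 0) = 5*((3 + (18 + (15 - 12*W))) + 0) = 5*((3 + (33 - 12*W)) + 0) = 5*((36 - 12*W) + 0) = 5*(36 - 12*W) = 180 - 60*W)
(u(-2) - 30)² = ((180 - 60*(-2)) - 30)² = ((180 + 120) - 30)² = (300 - 30)² = 270² = 72900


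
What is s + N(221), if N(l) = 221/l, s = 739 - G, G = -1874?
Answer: 2614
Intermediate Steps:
s = 2613 (s = 739 - 1*(-1874) = 739 + 1874 = 2613)
s + N(221) = 2613 + 221/221 = 2613 + 221*(1/221) = 2613 + 1 = 2614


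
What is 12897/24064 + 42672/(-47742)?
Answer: -68521739/191477248 ≈ -0.35786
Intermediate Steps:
12897/24064 + 42672/(-47742) = 12897*(1/24064) + 42672*(-1/47742) = 12897/24064 - 7112/7957 = -68521739/191477248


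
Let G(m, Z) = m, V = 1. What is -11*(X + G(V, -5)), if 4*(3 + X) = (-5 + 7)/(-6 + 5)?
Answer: 55/2 ≈ 27.500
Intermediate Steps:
X = -7/2 (X = -3 + ((-5 + 7)/(-6 + 5))/4 = -3 + (2/(-1))/4 = -3 + (2*(-1))/4 = -3 + (¼)*(-2) = -3 - ½ = -7/2 ≈ -3.5000)
-11*(X + G(V, -5)) = -11*(-7/2 + 1) = -11*(-5/2) = 55/2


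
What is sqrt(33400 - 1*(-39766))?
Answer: sqrt(73166) ≈ 270.49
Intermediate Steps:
sqrt(33400 - 1*(-39766)) = sqrt(33400 + 39766) = sqrt(73166)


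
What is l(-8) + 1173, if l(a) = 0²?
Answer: 1173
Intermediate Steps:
l(a) = 0
l(-8) + 1173 = 0 + 1173 = 1173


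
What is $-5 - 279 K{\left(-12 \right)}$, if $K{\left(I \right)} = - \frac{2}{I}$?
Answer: $- \frac{103}{2} \approx -51.5$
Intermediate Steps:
$-5 - 279 K{\left(-12 \right)} = -5 - 279 \left(- \frac{2}{-12}\right) = -5 - 279 \left(\left(-2\right) \left(- \frac{1}{12}\right)\right) = -5 - \frac{93}{2} = - \frac{103}{2}$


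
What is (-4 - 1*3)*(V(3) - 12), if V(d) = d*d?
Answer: 21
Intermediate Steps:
V(d) = d²
(-4 - 1*3)*(V(3) - 12) = (-4 - 1*3)*(3² - 12) = (-4 - 3)*(9 - 12) = -7*(-3) = 21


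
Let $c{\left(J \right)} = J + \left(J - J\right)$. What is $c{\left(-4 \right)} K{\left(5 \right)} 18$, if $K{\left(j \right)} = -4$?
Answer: $288$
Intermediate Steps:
$c{\left(J \right)} = J$ ($c{\left(J \right)} = J + 0 = J$)
$c{\left(-4 \right)} K{\left(5 \right)} 18 = \left(-4\right) \left(-4\right) 18 = 16 \cdot 18 = 288$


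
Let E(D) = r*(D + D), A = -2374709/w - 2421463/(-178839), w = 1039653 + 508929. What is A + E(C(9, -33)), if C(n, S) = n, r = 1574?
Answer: 2616594492022517/92315618766 ≈ 28344.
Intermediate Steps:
w = 1548582
A = 1108381144205/92315618766 (A = -2374709/1548582 - 2421463/(-178839) = -2374709*1/1548582 - 2421463*(-1/178839) = -2374709/1548582 + 2421463/178839 = 1108381144205/92315618766 ≈ 12.006)
E(D) = 3148*D (E(D) = 1574*(D + D) = 1574*(2*D) = 3148*D)
A + E(C(9, -33)) = 1108381144205/92315618766 + 3148*9 = 1108381144205/92315618766 + 28332 = 2616594492022517/92315618766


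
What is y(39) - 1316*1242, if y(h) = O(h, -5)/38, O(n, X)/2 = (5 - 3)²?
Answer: -31054964/19 ≈ -1.6345e+6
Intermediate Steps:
O(n, X) = 8 (O(n, X) = 2*(5 - 3)² = 2*2² = 2*4 = 8)
y(h) = 4/19 (y(h) = 8/38 = 8*(1/38) = 4/19)
y(39) - 1316*1242 = 4/19 - 1316*1242 = 4/19 - 1634472 = -31054964/19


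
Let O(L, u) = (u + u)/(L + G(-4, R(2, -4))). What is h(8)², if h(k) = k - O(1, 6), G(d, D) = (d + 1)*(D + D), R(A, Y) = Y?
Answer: 35344/625 ≈ 56.550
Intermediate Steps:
G(d, D) = 2*D*(1 + d) (G(d, D) = (1 + d)*(2*D) = 2*D*(1 + d))
O(L, u) = 2*u/(24 + L) (O(L, u) = (u + u)/(L + 2*(-4)*(1 - 4)) = (2*u)/(L + 2*(-4)*(-3)) = (2*u)/(L + 24) = (2*u)/(24 + L) = 2*u/(24 + L))
h(k) = -12/25 + k (h(k) = k - 2*6/(24 + 1) = k - 2*6/25 = k - 1*12/25 = k - 12/25 = -12/25 + k)
h(8)² = (-12/25 + 8)² = (188/25)² = 35344/625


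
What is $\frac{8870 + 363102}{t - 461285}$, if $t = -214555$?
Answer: $- \frac{92993}{168960} \approx -0.55038$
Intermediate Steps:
$\frac{8870 + 363102}{t - 461285} = \frac{8870 + 363102}{-214555 - 461285} = \frac{371972}{-675840} = 371972 \left(- \frac{1}{675840}\right) = - \frac{92993}{168960}$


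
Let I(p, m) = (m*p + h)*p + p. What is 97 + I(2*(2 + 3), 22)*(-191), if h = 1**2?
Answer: -423923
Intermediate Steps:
h = 1
I(p, m) = p + p*(1 + m*p) (I(p, m) = (m*p + 1)*p + p = (1 + m*p)*p + p = p*(1 + m*p) + p = p + p*(1 + m*p))
97 + I(2*(2 + 3), 22)*(-191) = 97 + ((2*(2 + 3))*(2 + 22*(2*(2 + 3))))*(-191) = 97 + ((2*5)*(2 + 22*(2*5)))*(-191) = 97 + (10*(2 + 22*10))*(-191) = 97 + (10*(2 + 220))*(-191) = 97 + (10*222)*(-191) = 97 + 2220*(-191) = 97 - 424020 = -423923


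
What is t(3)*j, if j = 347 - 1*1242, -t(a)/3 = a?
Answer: 8055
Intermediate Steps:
t(a) = -3*a
j = -895 (j = 347 - 1242 = -895)
t(3)*j = -3*3*(-895) = -9*(-895) = 8055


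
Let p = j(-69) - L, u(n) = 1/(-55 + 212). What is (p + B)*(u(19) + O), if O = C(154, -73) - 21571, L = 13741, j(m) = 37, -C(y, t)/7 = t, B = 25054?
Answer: -37527855650/157 ≈ -2.3903e+8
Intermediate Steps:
C(y, t) = -7*t
O = -21060 (O = -7*(-73) - 21571 = 511 - 21571 = -21060)
u(n) = 1/157
p = -13704 (p = 37 - 1*13741 = 37 - 13741 = -13704)
(p + B)*(u(19) + O) = (-13704 + 25054)*(1/157 - 21060) = 11350*(-3306419/157) = -37527855650/157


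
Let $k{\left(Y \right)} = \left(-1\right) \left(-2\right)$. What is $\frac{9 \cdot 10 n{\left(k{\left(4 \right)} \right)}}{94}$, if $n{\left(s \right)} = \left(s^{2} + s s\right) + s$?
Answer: $\frac{450}{47} \approx 9.5745$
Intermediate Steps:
$k{\left(Y \right)} = 2$
$n{\left(s \right)} = s + 2 s^{2}$ ($n{\left(s \right)} = \left(s^{2} + s^{2}\right) + s = 2 s^{2} + s = s + 2 s^{2}$)
$\frac{9 \cdot 10 n{\left(k{\left(4 \right)} \right)}}{94} = \frac{9 \cdot 10 \cdot 2 \left(1 + 2 \cdot 2\right)}{94} = 90 \cdot 2 \left(1 + 4\right) \frac{1}{94} = 90 \cdot 2 \cdot 5 \cdot \frac{1}{94} = 90 \cdot 10 \cdot \frac{1}{94} = 900 \cdot \frac{1}{94} = \frac{450}{47}$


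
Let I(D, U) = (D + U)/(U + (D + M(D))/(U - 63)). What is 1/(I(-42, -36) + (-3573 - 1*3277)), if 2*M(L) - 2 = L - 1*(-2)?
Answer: -3503/23987828 ≈ -0.00014603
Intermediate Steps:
M(L) = 2 + L/2 (M(L) = 1 + (L - 1*(-2))/2 = 1 + (L + 2)/2 = 1 + (2 + L)/2 = 1 + (1 + L/2) = 2 + L/2)
I(D, U) = (D + U)/(U + (2 + 3*D/2)/(-63 + U)) (I(D, U) = (D + U)/(U + (D + (2 + D/2))/(U - 63)) = (D + U)/(U + (2 + 3*D/2)/(-63 + U)))
1/(I(-42, -36) + (-3573 - 1*3277)) = 1/(2*((-36)² - 63*(-42) - 63*(-36) - 42*(-36))/(4 - 126*(-36) + 2*(-36)² + 3*(-42)) + (-3573 - 1*3277)) = 1/(2*(1296 + 2646 + 2268 + 1512)/(4 + 4536 + 2*1296 - 126) + (-3573 - 3277)) = 1/(2*7722/(4 + 4536 + 2592 - 126) - 6850) = 1/(2*7722/7006 - 6850) = 1/(2*(1/7006)*7722 - 6850) = 1/(7722/3503 - 6850) = 1/(-23987828/3503) = -3503/23987828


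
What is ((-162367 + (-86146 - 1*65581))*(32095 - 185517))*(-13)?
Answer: -626456085684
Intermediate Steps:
((-162367 + (-86146 - 1*65581))*(32095 - 185517))*(-13) = ((-162367 + (-86146 - 65581))*(-153422))*(-13) = ((-162367 - 151727)*(-153422))*(-13) = -314094*(-153422)*(-13) = 48188929668*(-13) = -626456085684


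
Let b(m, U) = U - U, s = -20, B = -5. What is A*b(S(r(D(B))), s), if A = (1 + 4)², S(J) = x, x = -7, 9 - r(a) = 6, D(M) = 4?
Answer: 0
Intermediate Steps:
r(a) = 3 (r(a) = 9 - 1*6 = 9 - 6 = 3)
S(J) = -7
b(m, U) = 0
A = 25 (A = 5² = 25)
A*b(S(r(D(B))), s) = 25*0 = 0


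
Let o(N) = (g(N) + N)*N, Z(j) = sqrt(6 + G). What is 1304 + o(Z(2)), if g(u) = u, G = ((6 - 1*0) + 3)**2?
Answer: 1478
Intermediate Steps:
G = 81 (G = ((6 + 0) + 3)**2 = (6 + 3)**2 = 9**2 = 81)
Z(j) = sqrt(87) (Z(j) = sqrt(6 + 81) = sqrt(87))
o(N) = 2*N**2 (o(N) = (N + N)*N = (2*N)*N = 2*N**2)
1304 + o(Z(2)) = 1304 + 2*(sqrt(87))**2 = 1304 + 2*87 = 1304 + 174 = 1478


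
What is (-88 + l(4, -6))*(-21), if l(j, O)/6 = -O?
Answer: 1092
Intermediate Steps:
l(j, O) = -6*O (l(j, O) = 6*(-O) = -6*O)
(-88 + l(4, -6))*(-21) = (-88 - 6*(-6))*(-21) = (-88 + 36)*(-21) = -52*(-21) = 1092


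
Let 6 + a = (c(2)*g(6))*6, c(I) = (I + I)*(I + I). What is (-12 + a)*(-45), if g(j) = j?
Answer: -25110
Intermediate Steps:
c(I) = 4*I² (c(I) = (2*I)*(2*I) = 4*I²)
a = 570 (a = -6 + ((4*2²)*6)*6 = -6 + ((4*4)*6)*6 = -6 + (16*6)*6 = -6 + 96*6 = -6 + 576 = 570)
(-12 + a)*(-45) = (-12 + 570)*(-45) = 558*(-45) = -25110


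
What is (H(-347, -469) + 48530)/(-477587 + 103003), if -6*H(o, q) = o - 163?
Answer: -6945/53512 ≈ -0.12978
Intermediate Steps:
H(o, q) = 163/6 - o/6 (H(o, q) = -(o - 163)/6 = -(-163 + o)/6 = 163/6 - o/6)
(H(-347, -469) + 48530)/(-477587 + 103003) = ((163/6 - ⅙*(-347)) + 48530)/(-477587 + 103003) = ((163/6 + 347/6) + 48530)/(-374584) = (85 + 48530)*(-1/374584) = 48615*(-1/374584) = -6945/53512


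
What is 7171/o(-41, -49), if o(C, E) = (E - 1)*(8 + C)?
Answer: 7171/1650 ≈ 4.3461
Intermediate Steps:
o(C, E) = (-1 + E)*(8 + C)
7171/o(-41, -49) = 7171/(-8 - 1*(-41) + 8*(-49) - 41*(-49)) = 7171/(-8 + 41 - 392 + 2009) = 7171/1650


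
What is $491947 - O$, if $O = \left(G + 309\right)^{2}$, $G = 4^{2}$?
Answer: $386322$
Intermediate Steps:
$G = 16$
$O = 105625$ ($O = \left(16 + 309\right)^{2} = 325^{2} = 105625$)
$491947 - O = 491947 - 105625 = 386322$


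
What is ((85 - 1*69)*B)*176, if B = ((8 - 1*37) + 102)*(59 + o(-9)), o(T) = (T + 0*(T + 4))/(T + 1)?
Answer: 12359776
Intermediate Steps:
o(T) = T/(1 + T) (o(T) = (T + 0*(4 + T))/(1 + T) = (T + 0)/(1 + T) = T/(1 + T))
B = 35113/8 (B = ((8 - 1*37) + 102)*(59 - 9/(1 - 9)) = ((8 - 37) + 102)*(59 - 9/(-8)) = (-29 + 102)*(59 - 9*(-⅛)) = 73*(59 + 9/8) = 73*(481/8) = 35113/8 ≈ 4389.1)
((85 - 1*69)*B)*176 = ((85 - 1*69)*(35113/8))*176 = ((85 - 69)*(35113/8))*176 = (16*(35113/8))*176 = 70226*176 = 12359776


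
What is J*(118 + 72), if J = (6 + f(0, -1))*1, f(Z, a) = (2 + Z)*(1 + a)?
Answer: 1140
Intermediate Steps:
f(Z, a) = (1 + a)*(2 + Z)
J = 6 (J = (6 + (2 + 0 + 2*(-1) + 0*(-1)))*1 = (6 + (2 + 0 - 2 + 0))*1 = (6 + 0)*1 = 6*1 = 6)
J*(118 + 72) = 6*(118 + 72) = 6*190 = 1140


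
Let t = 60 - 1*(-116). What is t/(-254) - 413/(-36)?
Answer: 49283/4572 ≈ 10.779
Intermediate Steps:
t = 176 (t = 60 + 116 = 176)
t/(-254) - 413/(-36) = 176/(-254) - 413/(-36) = 176*(-1/254) - 413*(-1/36) = -88/127 + 413/36 = 49283/4572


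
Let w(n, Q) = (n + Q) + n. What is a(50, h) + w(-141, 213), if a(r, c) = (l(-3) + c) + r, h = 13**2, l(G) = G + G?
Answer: 144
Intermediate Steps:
l(G) = 2*G
h = 169
w(n, Q) = Q + 2*n (w(n, Q) = (Q + n) + n = Q + 2*n)
a(r, c) = -6 + c + r (a(r, c) = (2*(-3) + c) + r = (-6 + c) + r = -6 + c + r)
a(50, h) + w(-141, 213) = (-6 + 169 + 50) + (213 + 2*(-141)) = 213 + (213 - 282) = 213 - 69 = 144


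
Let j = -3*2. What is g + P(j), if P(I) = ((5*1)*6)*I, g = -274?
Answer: -454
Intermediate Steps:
j = -6
P(I) = 30*I (P(I) = (5*6)*I = 30*I)
g + P(j) = -274 + 30*(-6) = -274 - 180 = -454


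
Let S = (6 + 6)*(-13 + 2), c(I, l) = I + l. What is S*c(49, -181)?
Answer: 17424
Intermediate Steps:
S = -132 (S = 12*(-11) = -132)
S*c(49, -181) = -132*(49 - 181) = -132*(-132) = 17424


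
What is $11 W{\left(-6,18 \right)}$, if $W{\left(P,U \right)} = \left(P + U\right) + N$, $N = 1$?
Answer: $143$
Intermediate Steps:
$W{\left(P,U \right)} = 1 + P + U$ ($W{\left(P,U \right)} = \left(P + U\right) + 1 = 1 + P + U$)
$11 W{\left(-6,18 \right)} = 11 \left(1 - 6 + 18\right) = 11 \cdot 13 = 143$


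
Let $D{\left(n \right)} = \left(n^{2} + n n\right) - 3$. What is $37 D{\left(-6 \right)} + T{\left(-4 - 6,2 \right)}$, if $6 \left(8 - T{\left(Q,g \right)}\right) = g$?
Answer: $\frac{7682}{3} \approx 2560.7$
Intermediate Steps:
$T{\left(Q,g \right)} = 8 - \frac{g}{6}$
$D{\left(n \right)} = -3 + 2 n^{2}$ ($D{\left(n \right)} = \left(n^{2} + n^{2}\right) - 3 = 2 n^{2} - 3 = -3 + 2 n^{2}$)
$37 D{\left(-6 \right)} + T{\left(-4 - 6,2 \right)} = 37 \left(-3 + 2 \left(-6\right)^{2}\right) + \left(8 - \frac{1}{3}\right) = 37 \left(-3 + 2 \cdot 36\right) + \left(8 - \frac{1}{3}\right) = 37 \left(-3 + 72\right) + \frac{23}{3} = 37 \cdot 69 + \frac{23}{3} = 2553 + \frac{23}{3} = \frac{7682}{3}$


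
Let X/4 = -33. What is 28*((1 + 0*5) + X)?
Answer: -3668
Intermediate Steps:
X = -132 (X = 4*(-33) = -132)
28*((1 + 0*5) + X) = 28*((1 + 0*5) - 132) = 28*((1 + 0) - 132) = 28*(1 - 132) = 28*(-131) = -3668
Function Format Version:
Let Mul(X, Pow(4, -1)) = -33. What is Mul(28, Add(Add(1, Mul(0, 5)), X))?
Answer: -3668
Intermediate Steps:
X = -132 (X = Mul(4, -33) = -132)
Mul(28, Add(Add(1, Mul(0, 5)), X)) = Mul(28, Add(Add(1, Mul(0, 5)), -132)) = Mul(28, Add(Add(1, 0), -132)) = Mul(28, Add(1, -132)) = Mul(28, -131) = -3668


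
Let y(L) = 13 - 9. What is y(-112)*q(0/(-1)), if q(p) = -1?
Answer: -4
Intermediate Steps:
y(L) = 4
y(-112)*q(0/(-1)) = 4*(-1) = -4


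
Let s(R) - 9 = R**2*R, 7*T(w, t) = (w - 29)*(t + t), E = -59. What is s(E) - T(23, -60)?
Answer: -1438310/7 ≈ -2.0547e+5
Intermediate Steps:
T(w, t) = 2*t*(-29 + w)/7 (T(w, t) = ((w - 29)*(t + t))/7 = ((-29 + w)*(2*t))/7 = (2*t*(-29 + w))/7 = 2*t*(-29 + w)/7)
s(R) = 9 + R**3 (s(R) = 9 + R**2*R = 9 + R**3)
s(E) - T(23, -60) = (9 + (-59)**3) - 2*(-60)*(-29 + 23)/7 = (9 - 205379) - 2*(-60)*(-6)/7 = -205370 - 1*720/7 = -205370 - 720/7 = -1438310/7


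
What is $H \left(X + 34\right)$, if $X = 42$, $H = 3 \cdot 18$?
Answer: $4104$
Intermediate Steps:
$H = 54$
$H \left(X + 34\right) = 54 \left(42 + 34\right) = 54 \cdot 76 = 4104$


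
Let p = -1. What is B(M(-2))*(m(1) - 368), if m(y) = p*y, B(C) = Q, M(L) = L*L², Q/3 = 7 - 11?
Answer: 4428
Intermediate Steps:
Q = -12 (Q = 3*(7 - 11) = 3*(-4) = -12)
M(L) = L³
B(C) = -12
m(y) = -y
B(M(-2))*(m(1) - 368) = -12*(-1*1 - 368) = -12*(-1 - 368) = -12*(-369) = 4428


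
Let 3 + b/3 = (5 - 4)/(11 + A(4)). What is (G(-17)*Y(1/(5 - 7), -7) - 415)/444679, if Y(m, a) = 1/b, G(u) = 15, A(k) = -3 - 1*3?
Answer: -5835/6225506 ≈ -0.00093727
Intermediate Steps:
A(k) = -6 (A(k) = -3 - 3 = -6)
b = -42/5 (b = -9 + 3*((5 - 4)/(11 - 6)) = -9 + 3*(1/5) = -9 + 3/5 = -42/5 ≈ -8.4000)
Y(m, a) = -5/42 (Y(m, a) = 1/(-42/5) = -5/42)
(G(-17)*Y(1/(5 - 7), -7) - 415)/444679 = (15*(-5/42) - 415)/444679 = (-25/14 - 415)*(1/444679) = -5835/14*1/444679 = -5835/6225506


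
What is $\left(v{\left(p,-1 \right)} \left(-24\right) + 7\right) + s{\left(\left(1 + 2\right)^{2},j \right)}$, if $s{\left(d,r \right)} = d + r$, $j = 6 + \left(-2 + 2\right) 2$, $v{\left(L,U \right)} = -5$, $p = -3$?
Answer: $142$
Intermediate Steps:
$j = 6$ ($j = 6 + 0 \cdot 2 = 6 + 0 = 6$)
$\left(v{\left(p,-1 \right)} \left(-24\right) + 7\right) + s{\left(\left(1 + 2\right)^{2},j \right)} = \left(\left(-5\right) \left(-24\right) + 7\right) + \left(\left(1 + 2\right)^{2} + 6\right) = \left(120 + 7\right) + \left(3^{2} + 6\right) = 127 + \left(9 + 6\right) = 127 + 15 = 142$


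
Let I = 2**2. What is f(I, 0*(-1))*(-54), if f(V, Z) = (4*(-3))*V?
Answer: 2592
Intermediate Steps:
I = 4
f(V, Z) = -12*V
f(I, 0*(-1))*(-54) = -12*4*(-54) = -48*(-54) = 2592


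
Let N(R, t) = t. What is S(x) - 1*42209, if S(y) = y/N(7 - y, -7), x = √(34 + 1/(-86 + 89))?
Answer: -42209 - √309/21 ≈ -42210.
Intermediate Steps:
x = √309/3 (x = √(34 + 1/3) = √(34 + ⅓) = √(103/3) = √309/3 ≈ 5.8595)
S(y) = -y/7 (S(y) = y/(-7) = y*(-⅐) = -y/7)
S(x) - 1*42209 = -√309/21 - 1*42209 = -√309/21 - 42209 = -42209 - √309/21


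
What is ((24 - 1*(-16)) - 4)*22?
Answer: 792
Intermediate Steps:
((24 - 1*(-16)) - 4)*22 = ((24 + 16) - 4)*22 = (40 - 4)*22 = 36*22 = 792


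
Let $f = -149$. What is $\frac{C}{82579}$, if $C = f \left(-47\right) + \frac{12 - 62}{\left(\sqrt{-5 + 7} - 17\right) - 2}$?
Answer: $\frac{2515027}{29645861} + \frac{50 \sqrt{2}}{29645861} \approx 0.084838$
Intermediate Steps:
$C = 7003 - \frac{50}{-19 + \sqrt{2}}$ ($C = \left(-149\right) \left(-47\right) + \frac{12 - 62}{\left(\sqrt{-5 + 7} - 17\right) - 2} = 7003 - \frac{50}{\left(\sqrt{2} - 17\right) - 2} = 7003 - \frac{50}{\left(-17 + \sqrt{2}\right) - 2} = 7003 - \frac{50}{-19 + \sqrt{2}} \approx 7005.8$)
$\frac{C}{82579} = \frac{\frac{2515027}{359} + \frac{50 \sqrt{2}}{359}}{82579} = \left(\frac{2515027}{359} + \frac{50 \sqrt{2}}{359}\right) \frac{1}{82579} = \frac{2515027}{29645861} + \frac{50 \sqrt{2}}{29645861}$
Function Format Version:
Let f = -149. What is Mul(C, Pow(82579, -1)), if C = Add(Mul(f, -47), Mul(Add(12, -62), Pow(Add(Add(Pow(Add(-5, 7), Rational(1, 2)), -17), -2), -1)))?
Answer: Add(Rational(2515027, 29645861), Mul(Rational(50, 29645861), Pow(2, Rational(1, 2)))) ≈ 0.084838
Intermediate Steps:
C = Add(7003, Mul(-50, Pow(Add(-19, Pow(2, Rational(1, 2))), -1))) (C = Add(Mul(-149, -47), Mul(Add(12, -62), Pow(Add(Add(Pow(Add(-5, 7), Rational(1, 2)), -17), -2), -1))) = Add(7003, Mul(-50, Pow(Add(Add(Pow(2, Rational(1, 2)), -17), -2), -1))) = Add(7003, Mul(-50, Pow(Add(Add(-17, Pow(2, Rational(1, 2))), -2), -1))) = Add(7003, Mul(-50, Pow(Add(-19, Pow(2, Rational(1, 2))), -1))) ≈ 7005.8)
Mul(C, Pow(82579, -1)) = Mul(Add(Rational(2515027, 359), Mul(Rational(50, 359), Pow(2, Rational(1, 2)))), Pow(82579, -1)) = Mul(Add(Rational(2515027, 359), Mul(Rational(50, 359), Pow(2, Rational(1, 2)))), Rational(1, 82579)) = Add(Rational(2515027, 29645861), Mul(Rational(50, 29645861), Pow(2, Rational(1, 2))))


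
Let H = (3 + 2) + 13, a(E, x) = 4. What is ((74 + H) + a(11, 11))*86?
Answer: 8256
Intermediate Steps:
H = 18 (H = 5 + 13 = 18)
((74 + H) + a(11, 11))*86 = ((74 + 18) + 4)*86 = (92 + 4)*86 = 96*86 = 8256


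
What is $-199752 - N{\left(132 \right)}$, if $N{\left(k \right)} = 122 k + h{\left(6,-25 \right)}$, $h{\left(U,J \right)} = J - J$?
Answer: $-215856$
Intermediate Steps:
$h{\left(U,J \right)} = 0$
$N{\left(k \right)} = 122 k$ ($N{\left(k \right)} = 122 k + 0 = 122 k$)
$-199752 - N{\left(132 \right)} = -199752 - 122 \cdot 132 = -199752 - 16104 = -215856$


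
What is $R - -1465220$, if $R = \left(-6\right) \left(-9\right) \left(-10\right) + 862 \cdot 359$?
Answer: $1774138$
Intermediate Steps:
$R = 308918$ ($R = 54 \left(-10\right) + 309458 = -540 + 309458 = 308918$)
$R - -1465220 = 308918 - -1465220 = 308918 + 1465220 = 1774138$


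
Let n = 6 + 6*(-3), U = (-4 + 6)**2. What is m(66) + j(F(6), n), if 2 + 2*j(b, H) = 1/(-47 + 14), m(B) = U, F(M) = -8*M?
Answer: 197/66 ≈ 2.9848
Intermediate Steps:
U = 4 (U = 2**2 = 4)
n = -12 (n = 6 - 18 = -12)
m(B) = 4
j(b, H) = -67/66 (j(b, H) = -1 + 1/(2*(-47 + 14)) = -1 + (1/2)/(-33) = -1 + (1/2)*(-1/33) = -1 - 1/66 = -67/66)
m(66) + j(F(6), n) = 4 - 67/66 = 197/66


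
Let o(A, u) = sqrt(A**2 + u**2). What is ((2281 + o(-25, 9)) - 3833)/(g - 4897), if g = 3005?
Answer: 388/473 - sqrt(706)/1892 ≈ 0.80625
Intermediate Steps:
((2281 + o(-25, 9)) - 3833)/(g - 4897) = ((2281 + sqrt((-25)**2 + 9**2)) - 3833)/(3005 - 4897) = ((2281 + sqrt(625 + 81)) - 3833)/(-1892) = ((2281 + sqrt(706)) - 3833)*(-1/1892) = (-1552 + sqrt(706))*(-1/1892) = 388/473 - sqrt(706)/1892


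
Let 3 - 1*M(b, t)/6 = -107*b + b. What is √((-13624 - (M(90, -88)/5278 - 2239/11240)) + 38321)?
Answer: √5430105997294586790/14831180 ≈ 157.12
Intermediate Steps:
M(b, t) = 18 + 636*b (M(b, t) = 18 - 6*(-107*b + b) = 18 - (-636)*b = 18 + 636*b)
√((-13624 - (M(90, -88)/5278 - 2239/11240)) + 38321) = √((-13624 - ((18 + 636*90)/5278 - 2239/11240)) + 38321) = √((-13624 - ((18 + 57240)*(1/5278) - 2239*1/11240)) + 38321) = √((-13624 - (57258*(1/5278) - 2239/11240)) + 38321) = √((-13624 - (28629/2639 - 2239/11240)) + 38321) = √((-13624 - 1*315881239/29662360) + 38321) = √((-13624 - 315881239/29662360) + 38321) = √(-404435873879/29662360 + 38321) = √(732255423681/29662360) = √5430105997294586790/14831180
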